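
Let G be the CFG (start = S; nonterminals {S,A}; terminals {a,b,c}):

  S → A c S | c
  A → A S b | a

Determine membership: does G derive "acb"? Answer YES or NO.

CNF form of G:
  S -> A X3 | c
  A -> A X2 | a
  T0 -> b
  T1 -> c
  X2 -> S T0
  X3 -> T1 S

CYK fill:
  cell(0,0) a: {A}
  cell(1,1) c: {S,T1}  orig:{S}
  cell(2,2) b: {T0}  orig:{}
  cell(0,1) ac: ∅
  cell(1,2) cb: {X2}  orig:{}
  cell(0,2) acb: {A}

S ∉ T[0,2] ⇒ NO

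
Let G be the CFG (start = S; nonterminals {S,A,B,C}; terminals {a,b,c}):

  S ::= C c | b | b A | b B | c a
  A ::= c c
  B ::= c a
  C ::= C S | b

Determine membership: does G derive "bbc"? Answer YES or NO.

Convert to CNF:
  S -> C T0 | T0 T1 | T2 A | T2 B | b
  A -> T0 T0
  B -> T0 T1
  C -> C S | b
  T0 -> c
  T1 -> a
  T2 -> b

CYK fill:
  [0..0]={C,S,T2}  "b"  orig:{C,S}
  [1..1]={C,S,T2}  "b"  orig:{C,S}
  [2..2]={T0}  "c"  orig:{}
  [0..1]={C}  "bb"
  [1..2]={S}  "bc"
  [0..2]={C,S}  "bbc"

S ∈ T[0,2] ⇒ YES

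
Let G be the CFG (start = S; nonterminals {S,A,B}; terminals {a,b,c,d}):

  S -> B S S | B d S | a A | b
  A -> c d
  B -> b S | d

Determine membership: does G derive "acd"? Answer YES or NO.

Convert to CNF:
  S -> B X4 | B X5 | T3 A | b
  A -> T0 T1
  B -> T2 S | d
  T0 -> c
  T1 -> d
  T2 -> b
  T3 -> a
  X4 -> S S
  X5 -> T1 S

CYK fill:
  [0..0]={T3}  "a"  orig:{}
  [1..1]={T0}  "c"  orig:{}
  [2..2]={B,T1}  "d"  orig:{B}
  [0..1]=∅  "ac"
  [1..2]={A}  "cd"
  [0..2]={S}  "acd"

S ∈ T[0,2] ⇒ YES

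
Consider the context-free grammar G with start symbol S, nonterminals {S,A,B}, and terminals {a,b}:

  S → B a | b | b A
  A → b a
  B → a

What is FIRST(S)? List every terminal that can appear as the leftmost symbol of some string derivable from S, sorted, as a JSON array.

FIRST sets, iterate to fixpoint:
round 1:
  A via A→b a: +{b}
  B via B→a: +{a}
  S via S→B a: +{a}
  S via S→b: +{b}
  S: {a,b}  A: {b}  B: {a}
round 2: (no change)
  S: {a,b}  A: {b}  B: {a}

FIRST(S) = ["a", "b"]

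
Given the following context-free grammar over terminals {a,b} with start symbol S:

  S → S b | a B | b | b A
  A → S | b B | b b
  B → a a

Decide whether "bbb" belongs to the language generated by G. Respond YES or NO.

Convert to CNF:
  S -> S T0 | T0 A | T1 B | b
  A -> S T0 | T0 A | T0 B | T0 T0 | T1 B | b
  B -> T1 T1
  T0 -> b
  T1 -> a

CYK fill:
  [0..0]={A,S,T0}  "b"  orig:{A,S}
  [1..1]={A,S,T0}  "b"  orig:{A,S}
  [2..2]={A,S,T0}  "b"  orig:{A,S}
  [0..1]={A,S}  "bb"
  [1..2]={A,S}  "bb"
  [0..2]={A,S}  "bbb"

S ∈ T[0,2] ⇒ YES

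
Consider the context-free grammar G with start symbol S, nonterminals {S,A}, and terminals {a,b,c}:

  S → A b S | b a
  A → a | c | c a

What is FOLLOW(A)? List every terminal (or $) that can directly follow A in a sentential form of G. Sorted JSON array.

FIRST iteration:
[1]
  A via A→a: +{a}
  A via A→c: +{c}
  S via S→A b S: +{a,c}
  S via S→b a: +{b}
  FIRST[S]={a,b,c}  FIRST[A]={a,c}
[2] — fixpoint
  FIRST[S]={a,b,c}  FIRST[A]={a,c}

FOLLOW iteration:
seed FOLLOW(S) with $
iter 1:
  S→A b S: FOLLOW(A) ⊇ FIRST(b) = {b}; new: +{b}
  FOLLOW[S]={$}  FOLLOW[A]={b}
iter 2: — fixpoint
  FOLLOW[S]={$}  FOLLOW[A]={b}

FOLLOW(A) = ["b"]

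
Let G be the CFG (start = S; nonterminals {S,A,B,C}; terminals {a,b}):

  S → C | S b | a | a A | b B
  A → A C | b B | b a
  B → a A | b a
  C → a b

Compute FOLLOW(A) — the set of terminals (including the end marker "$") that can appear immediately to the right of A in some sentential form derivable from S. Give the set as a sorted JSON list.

FIRST iteration:
pass 1:
  A via A→b B: +{b}
  B via B→a A: +{a}
  B via B→b a: +{b}
  C via C→a b: +{a}
  S via S→C: +{a}
  S via S→b B: +{b}
  S: {a,b}  A: {b}  B: {a,b}  C: {a}
pass 2: (stable)
  S: {a,b}  A: {b}  B: {a,b}  C: {a}

FOLLOW sets:
initialize: $ ∈ FOLLOW(S)
round 1:
  A→A C: FOLLOW(A) ⊇ FIRST(C) = {a}; new: +{a}
  A→A C: FOLLOW(C) ⊇ FOLLOW(A) ⊇ {a}; new: +{a}
  A→b B: FOLLOW(B) ⊇ FOLLOW(A) ⊇ {a}; new: +{a}
  S→C: FOLLOW(C) ⊇ FOLLOW(S) ⊇ {$}; new: +{$}
  S→S b: FOLLOW(S) ⊇ FIRST(b) = {b}; new: +{b}
  S→a A: FOLLOW(A) ⊇ FOLLOW(S) ⊇ {$,b}; new: +{$,b}
  S→b B: FOLLOW(B) ⊇ FOLLOW(S) ⊇ {$,b}; new: +{$,b}
  FOLLOW(S)={$,b}  FOLLOW(A)={$,a,b}  FOLLOW(B)={$,a,b}  FOLLOW(C)={$,a}
round 2:
  A→A C: FOLLOW(C) ⊇ FOLLOW(A) ⊇ {$,a,b}; new: +{b}
  FOLLOW(S)={$,b}  FOLLOW(A)={$,a,b}  FOLLOW(B)={$,a,b}  FOLLOW(C)={$,a,b}
round 3: (stable)
  FOLLOW(S)={$,b}  FOLLOW(A)={$,a,b}  FOLLOW(B)={$,a,b}  FOLLOW(C)={$,a,b}

FOLLOW(A) = ["$", "a", "b"]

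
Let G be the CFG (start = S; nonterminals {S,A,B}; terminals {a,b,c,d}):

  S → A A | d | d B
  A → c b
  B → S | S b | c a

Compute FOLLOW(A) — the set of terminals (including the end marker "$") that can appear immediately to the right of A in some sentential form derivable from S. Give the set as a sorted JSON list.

FIRST sets, iterate to fixpoint:
pass 1:
  A via A→c b: +{c}
  B via B→c a: +{c}
  S via S→A A: +{c}
  S via S→d: +{d}
  FIRST[S]={c,d}  FIRST[A]={c}  FIRST[B]={c}
pass 2:
  B via B→S: +{d}
  FIRST[S]={c,d}  FIRST[A]={c}  FIRST[B]={c,d}
pass 3: (no change)
  FIRST[S]={c,d}  FIRST[A]={c}  FIRST[B]={c,d}

Compute FOLLOW by fixpoint:
FOLLOW(S) := {$}
pass 1:
  B→S b: FOLLOW(S) ⊇ FIRST(b) = {b}; new: +{b}
  S→A A: FOLLOW(A) ⊇ FIRST(A) = {c}; new: +{c}
  S→A A: FOLLOW(A) ⊇ FOLLOW(S) ⊇ {$,b}; new: +{$,b}
  S→d B: FOLLOW(B) ⊇ FOLLOW(S) ⊇ {$,b}; new: +{$,b}
  FOLLOW(S)={$,b}  FOLLOW(A)={$,b,c}  FOLLOW(B)={$,b}
pass 2: done
  FOLLOW(S)={$,b}  FOLLOW(A)={$,b,c}  FOLLOW(B)={$,b}

FOLLOW(A) = ["$", "b", "c"]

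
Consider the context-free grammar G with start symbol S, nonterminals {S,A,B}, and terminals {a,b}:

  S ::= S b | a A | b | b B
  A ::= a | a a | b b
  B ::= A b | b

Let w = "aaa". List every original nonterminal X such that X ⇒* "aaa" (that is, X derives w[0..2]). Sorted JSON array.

Convert to CNF:
  S -> S T1 | T0 A | T1 B | b
  A -> T0 T0 | T1 T1 | a
  B -> A T1 | b
  T0 -> a
  T1 -> b

CYK table (by increasing span) (cells [i..j] with 0 ≤ i ≤ j ≤ 2 only):
  cell(0,0) a: {A,T0}  orig:{A}
  cell(1,1) a: {A,T0}  orig:{A}
  cell(2,2) a: {A,T0}  orig:{A}
  cell(0,1) aa: {A,S}
  cell(1,2) aa: {A,S}
  cell(0,2) aaa: {S}

Original NTs in T[0,2] deriving "aaa": ["S"]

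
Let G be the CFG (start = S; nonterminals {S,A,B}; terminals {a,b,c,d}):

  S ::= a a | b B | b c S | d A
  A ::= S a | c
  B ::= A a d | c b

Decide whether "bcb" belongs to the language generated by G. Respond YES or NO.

Convert to CNF:
  S -> T0 T0 | T1 A | T3 B | T3 X5
  A -> S T0 | c
  B -> A X4 | T2 T3
  T0 -> a
  T1 -> d
  T2 -> c
  T3 -> b
  X4 -> T0 T1
  X5 -> T2 S

CYK table (by increasing span):
  cell(0,0) b: {T3}  orig:{}
  cell(1,1) c: {A,T2}  orig:{A}
  cell(2,2) b: {T3}  orig:{}
  cell(0,1) bc: ∅
  cell(1,2) cb: {B}
  cell(0,2) bcb: {S}

S ∈ T[0,2] ⇒ YES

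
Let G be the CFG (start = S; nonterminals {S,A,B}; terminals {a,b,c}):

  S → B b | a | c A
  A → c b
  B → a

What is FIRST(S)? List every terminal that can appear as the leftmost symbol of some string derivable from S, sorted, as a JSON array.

FIRST iteration:
[1]
  A via A→c b: +{c}
  B via B→a: +{a}
  S via S→B b: +{a}
  S via S→c A: +{c}
  FIRST(S)={a,c}  FIRST(A)={c}  FIRST(B)={a}
[2] (no change)
  FIRST(S)={a,c}  FIRST(A)={c}  FIRST(B)={a}

FIRST(S) = ["a", "c"]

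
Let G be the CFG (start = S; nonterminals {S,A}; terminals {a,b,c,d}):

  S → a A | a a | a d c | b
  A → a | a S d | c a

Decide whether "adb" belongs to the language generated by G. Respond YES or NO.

CNF form of G:
  S -> T0 A | T0 T0 | T0 X4 | b
  A -> T0 X3 | T2 T0 | a
  T0 -> a
  T1 -> d
  T2 -> c
  X3 -> S T1
  X4 -> T1 T2

CYK fill:
  [0..0]={A,T0}  "a"  orig:{A}
  [1..1]={T1}  "d"  orig:{}
  [2..2]={S}  "b"
  [0..1]=∅  "ad"
  [1..2]=∅  "db"
  [0..2]=∅  "adb"

S ∉ T[0,2] ⇒ NO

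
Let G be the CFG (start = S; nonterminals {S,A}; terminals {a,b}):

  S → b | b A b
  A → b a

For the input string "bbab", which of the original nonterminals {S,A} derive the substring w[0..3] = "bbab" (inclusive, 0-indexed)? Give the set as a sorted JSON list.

Convert to CNF:
  S -> T0 X2 | b
  A -> T0 T1
  T0 -> b
  T1 -> a
  X2 -> A T0

Fill CYK table bottom-up, restricted to cells inside w[0..3]:
  cell(0,0) b: {S,T0}  orig:{S}
  cell(1,1) b: {S,T0}  orig:{S}
  cell(2,2) a: {T1}  orig:{}
  cell(3,3) b: {S,T0}  orig:{S}
  cell(0,1) bb: ∅
  cell(1,2) ba: {A}
  cell(2,3) ab: ∅
  cell(0,2) bba: ∅
  cell(1,3) bab: {X2}  orig:{}
  cell(0,3) bbab: {S}

Original NTs in T[0,3] deriving "bbab": ["S"]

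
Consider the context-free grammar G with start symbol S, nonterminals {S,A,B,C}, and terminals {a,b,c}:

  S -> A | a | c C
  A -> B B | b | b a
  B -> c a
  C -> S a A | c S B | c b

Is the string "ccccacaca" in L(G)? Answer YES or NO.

Convert to CNF:
  S -> B B | T0 T1 | T2 C | a | b
  A -> B B | T0 T1 | b
  B -> T2 T1
  C -> S X3 | T2 T0 | T2 X4
  T0 -> b
  T1 -> a
  T2 -> c
  X3 -> T1 A
  X4 -> S B

Fill CYK table bottom-up:
  cell(0,0) c: {T2}  orig:{}
  cell(1,1) c: {T2}  orig:{}
  cell(2,2) c: {T2}  orig:{}
  cell(3,3) c: {T2}  orig:{}
  cell(4,4) a: {S,T1}  orig:{S}
  cell(5,5) c: {T2}  orig:{}
  cell(6,6) a: {S,T1}  orig:{S}
  cell(7,7) c: {T2}  orig:{}
  cell(8,8) a: {S,T1}  orig:{S}
  cell(0,1) cc: ∅
  cell(1,2) cc: ∅
  cell(2,3) cc: ∅
  cell(3,4) ca: {B}
  cell(4,5) ac: ∅
  cell(5,6) ca: {B}
  cell(6,7) ac: ∅
  cell(7,8) ca: {B}
  cell(0,2) ccc: ∅
  cell(1,3) ccc: ∅
  cell(2,4) cca: ∅
  cell(3,5) cac: ∅
  cell(4,6) aca: {X4}  orig:{}
  cell(5,7) cac: ∅
  cell(6,8) aca: {X4}  orig:{}
  cell(0,3) cccc: ∅
  cell(1,4) ccca: ∅
  cell(2,5) ccac: ∅
  cell(3,6) caca: {A,C,S}
  cell(4,7) acac: ∅
  cell(5,8) caca: {A,C,S}
  cell(0,4) cccca: ∅
  cell(1,5) cccac: ∅
  cell(2,6) ccaca: {S}
  cell(3,7) cacac: ∅
  cell(4,8) acaca: {X3}  orig:{}
  cell(0,5) ccccac: ∅
  cell(1,6) cccaca: ∅
  cell(2,7) ccacac: ∅
  cell(3,8) cacaca: {X4}  orig:{}
  cell(0,6) ccccaca: ∅
  cell(1,7) cccacac: ∅
  cell(2,8) ccacaca: {C,X4}  orig:{C}
  cell(0,7) ccccacac: ∅
  cell(1,8) cccacaca: {C,S}
  cell(0,8) ccccacaca: {S}

S ∈ T[0,8] ⇒ YES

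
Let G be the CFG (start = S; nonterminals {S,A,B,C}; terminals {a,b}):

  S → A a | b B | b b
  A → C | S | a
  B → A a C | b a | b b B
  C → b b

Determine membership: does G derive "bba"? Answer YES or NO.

CNF form of G:
  S -> A T0 | T1 B | T1 T1
  A -> A T0 | T1 B | T1 T1 | a
  B -> A X2 | T1 T0 | T1 X3
  C -> T1 T1
  T0 -> a
  T1 -> b
  X2 -> T0 C
  X3 -> T1 B

CYK table (by increasing span):
  T[0,0] 'b' = {T1}  orig:{}
  T[1,1] 'b' = {T1}  orig:{}
  T[2,2] 'a' = {A,T0}  orig:{A}
  T[0,1] 'bb' = {A,C,S}
  T[1,2] 'ba' = {B}
  T[0,2] 'bba' = {A,S,X3}  orig:{A,S}

S ∈ T[0,2] ⇒ YES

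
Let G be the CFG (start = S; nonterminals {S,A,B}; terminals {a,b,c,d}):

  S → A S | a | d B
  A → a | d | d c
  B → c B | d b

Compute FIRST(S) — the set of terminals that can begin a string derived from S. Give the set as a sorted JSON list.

FIRST sets, iterate to fixpoint:
[1]
  A via A→a: +{a}
  A via A→d: +{d}
  B via B→c B: +{c}
  B via B→d b: +{d}
  S via S→A S: +{a,d}
  FIRST[S]={a,d}  FIRST[A]={a,d}  FIRST[B]={c,d}
[2] — fixpoint
  FIRST[S]={a,d}  FIRST[A]={a,d}  FIRST[B]={c,d}

FIRST(S) = ["a", "d"]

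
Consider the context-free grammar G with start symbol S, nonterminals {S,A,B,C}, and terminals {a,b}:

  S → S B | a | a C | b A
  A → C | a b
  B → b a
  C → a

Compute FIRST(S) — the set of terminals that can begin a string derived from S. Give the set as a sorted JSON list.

Compute FIRST by fixpoint:
pass 1:
  A via A→a b: +{a}
  B via B→b a: +{b}
  C via C→a: +{a}
  S via S→a: +{a}
  S via S→b A: +{b}
  S: {a,b}  A: {a}  B: {b}  C: {a}
pass 2: (stable)
  S: {a,b}  A: {a}  B: {b}  C: {a}

FIRST(S) = ["a", "b"]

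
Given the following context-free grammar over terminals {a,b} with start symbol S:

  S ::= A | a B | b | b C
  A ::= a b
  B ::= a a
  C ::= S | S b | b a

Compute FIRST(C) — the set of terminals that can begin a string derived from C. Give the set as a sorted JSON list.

FIRST iteration:
iter 1:
  A via A→a b: +{a}
  B via B→a a: +{a}
  C via C→b a: +{b}
  S via S→A: +{a}
  S via S→b: +{b}
  FIRST(S)={a,b}  FIRST(A)={a}  FIRST(B)={a}  FIRST(C)={b}
iter 2:
  C via C→S: +{a}
  FIRST(S)={a,b}  FIRST(A)={a}  FIRST(B)={a}  FIRST(C)={a,b}
iter 3: (stable)
  FIRST(S)={a,b}  FIRST(A)={a}  FIRST(B)={a}  FIRST(C)={a,b}

FIRST(C) = ["a", "b"]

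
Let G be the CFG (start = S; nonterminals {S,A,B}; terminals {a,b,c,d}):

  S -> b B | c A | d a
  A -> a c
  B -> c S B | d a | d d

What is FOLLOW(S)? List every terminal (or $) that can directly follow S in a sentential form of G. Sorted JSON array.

FIRST sets, iterate to fixpoint:
pass 1:
  A via A→a c: +{a}
  B via B→c S B: +{c}
  B via B→d a: +{d}
  S via S→b B: +{b}
  S via S→c A: +{c}
  S via S→d a: +{d}
  S: {b,c,d}  A: {a}  B: {c,d}
pass 2: (no change)
  S: {b,c,d}  A: {a}  B: {c,d}

Compute FOLLOW by fixpoint:
seed FOLLOW(S) with $
[1]
  B→c S B: FOLLOW(S) ⊇ FIRST(B) = {c,d}; new: +{c,d}
  S→b B: FOLLOW(B) ⊇ FOLLOW(S) ⊇ {$,c,d}; new: +{$,c,d}
  S→c A: FOLLOW(A) ⊇ FOLLOW(S) ⊇ {$,c,d}; new: +{$,c,d}
  S: {$,c,d}  A: {$,c,d}  B: {$,c,d}
[2] (no change)
  S: {$,c,d}  A: {$,c,d}  B: {$,c,d}

FOLLOW(S) = ["$", "c", "d"]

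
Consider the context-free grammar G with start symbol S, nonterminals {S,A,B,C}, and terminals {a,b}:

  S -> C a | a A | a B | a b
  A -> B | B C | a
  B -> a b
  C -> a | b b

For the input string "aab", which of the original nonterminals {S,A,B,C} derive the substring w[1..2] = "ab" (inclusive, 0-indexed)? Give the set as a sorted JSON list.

Convert to CNF:
  S -> C T0 | T0 A | T0 B | T0 T1
  A -> B C | T0 T1 | a
  B -> T0 T1
  C -> T1 T1 | a
  T0 -> a
  T1 -> b

CYK fill (cells [i..j] with 1 ≤ i ≤ j ≤ 2 only):
  cell(1,1) a: {A,C,T0}  orig:{A,C}
  cell(2,2) b: {T1}  orig:{}
  cell(1,2) ab: {A,B,S}

Original NTs in T[1,2] deriving "ab": ["A", "B", "S"]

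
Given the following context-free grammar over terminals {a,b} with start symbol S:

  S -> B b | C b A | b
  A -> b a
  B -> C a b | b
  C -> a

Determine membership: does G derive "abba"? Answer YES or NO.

CNF form of G:
  S -> B T0 | C X3 | b
  A -> T0 T1
  B -> C X2 | b
  C -> a
  T0 -> b
  T1 -> a
  X2 -> T1 T0
  X3 -> T0 A

Fill CYK table bottom-up:
  cell(0,0) a: {C,T1}  orig:{C}
  cell(1,1) b: {B,S,T0}  orig:{B,S}
  cell(2,2) b: {B,S,T0}  orig:{B,S}
  cell(3,3) a: {C,T1}  orig:{C}
  cell(0,1) ab: {X2}  orig:{}
  cell(1,2) bb: {S}
  cell(2,3) ba: {A}
  cell(0,2) abb: ∅
  cell(1,3) bba: {X3}  orig:{}
  cell(0,3) abba: {S}

S ∈ T[0,3] ⇒ YES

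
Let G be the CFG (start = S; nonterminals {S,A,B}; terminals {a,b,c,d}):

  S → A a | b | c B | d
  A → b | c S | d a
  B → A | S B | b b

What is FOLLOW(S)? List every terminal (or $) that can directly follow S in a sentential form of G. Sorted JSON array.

FIRST iteration:
pass 1:
  A via A→b: +{b}
  A via A→c S: +{c}
  A via A→d a: +{d}
  B via B→A: +{b,c,d}
  S via S→A a: +{b,c,d}
  FIRST[S]={b,c,d}  FIRST[A]={b,c,d}  FIRST[B]={b,c,d}
pass 2: done
  FIRST[S]={b,c,d}  FIRST[A]={b,c,d}  FIRST[B]={b,c,d}

FOLLOW iteration:
initialize: $ ∈ FOLLOW(S)
round 1:
  B→S B: FOLLOW(S) ⊇ FIRST(B) = {b,c,d}; new: +{b,c,d}
  S→A a: FOLLOW(A) ⊇ FIRST(a) = {a}; new: +{a}
  S→c B: FOLLOW(B) ⊇ FOLLOW(S) ⊇ {$,b,c,d}; new: +{$,b,c,d}
  FOLLOW(S)={$,b,c,d}  FOLLOW(A)={a}  FOLLOW(B)={$,b,c,d}
round 2:
  A→c S: FOLLOW(S) ⊇ FOLLOW(A) ⊇ {a}; new: +{a}
  B→A: FOLLOW(A) ⊇ FOLLOW(B) ⊇ {$,b,c,d}; new: +{$,b,c,d}
  S→c B: FOLLOW(B) ⊇ FOLLOW(S) ⊇ {$,a,b,c,d}; new: +{a}
  FOLLOW(S)={$,a,b,c,d}  FOLLOW(A)={$,a,b,c,d}  FOLLOW(B)={$,a,b,c,d}
round 3: (stable)
  FOLLOW(S)={$,a,b,c,d}  FOLLOW(A)={$,a,b,c,d}  FOLLOW(B)={$,a,b,c,d}

FOLLOW(S) = ["$", "a", "b", "c", "d"]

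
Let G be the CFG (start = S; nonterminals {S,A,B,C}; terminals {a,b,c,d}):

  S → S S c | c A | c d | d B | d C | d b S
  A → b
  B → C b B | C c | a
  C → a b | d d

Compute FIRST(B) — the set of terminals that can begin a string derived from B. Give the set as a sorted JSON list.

FIRST iteration:
pass 1:
  A via A→b: +{b}
  B via B→a: +{a}
  C via C→a b: +{a}
  C via C→d d: +{d}
  S via S→c A: +{c}
  S via S→d B: +{d}
  FIRST(S)={c,d}  FIRST(A)={b}  FIRST(B)={a}  FIRST(C)={a,d}
pass 2:
  B via B→C b B: +{d}
  FIRST(S)={c,d}  FIRST(A)={b}  FIRST(B)={a,d}  FIRST(C)={a,d}
pass 3: (no change)
  FIRST(S)={c,d}  FIRST(A)={b}  FIRST(B)={a,d}  FIRST(C)={a,d}

FIRST(B) = ["a", "d"]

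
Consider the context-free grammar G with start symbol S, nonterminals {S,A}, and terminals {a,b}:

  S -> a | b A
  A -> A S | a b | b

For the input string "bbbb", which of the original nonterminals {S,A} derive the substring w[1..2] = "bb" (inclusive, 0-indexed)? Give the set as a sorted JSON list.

Convert to CNF:
  S -> T1 A | a
  A -> A S | T0 T1 | b
  T0 -> a
  T1 -> b

CYK table (by increasing span), restricted to cells inside w[1..2]:
  T[1,1] 'b' = {A,T1}  orig:{A}
  T[2,2] 'b' = {A,T1}  orig:{A}
  T[1,2] 'bb' = {S}

Original NTs in T[1,2] deriving "bb": ["S"]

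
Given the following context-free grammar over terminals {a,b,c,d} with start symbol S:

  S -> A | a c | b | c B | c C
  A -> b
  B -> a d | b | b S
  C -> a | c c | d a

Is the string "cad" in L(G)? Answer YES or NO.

CNF form of G:
  S -> T0 T3 | T3 B | T3 C | b
  A -> b
  B -> T0 T1 | T2 S | b
  C -> T1 T0 | T3 T3 | a
  T0 -> a
  T1 -> d
  T2 -> b
  T3 -> c

CYK fill:
  [0..0]={T3}  "c"  orig:{}
  [1..1]={C,T0}  "a"  orig:{C}
  [2..2]={T1}  "d"  orig:{}
  [0..1]={S}  "ca"
  [1..2]={B}  "ad"
  [0..2]={S}  "cad"

S ∈ T[0,2] ⇒ YES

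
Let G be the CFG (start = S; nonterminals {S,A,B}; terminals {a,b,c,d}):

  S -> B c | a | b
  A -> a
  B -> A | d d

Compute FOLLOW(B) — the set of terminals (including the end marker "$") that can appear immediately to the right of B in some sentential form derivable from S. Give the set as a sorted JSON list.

FIRST sets, iterate to fixpoint:
iter 1:
  A via A→a: +{a}
  B via B→A: +{a}
  B via B→d d: +{d}
  S via S→B c: +{a,d}
  S via S→b: +{b}
  FIRST[S]={a,b,d}  FIRST[A]={a}  FIRST[B]={a,d}
iter 2: (stable)
  FIRST[S]={a,b,d}  FIRST[A]={a}  FIRST[B]={a,d}

FOLLOW sets:
seed FOLLOW(S) with $
pass 1:
  S→B c: FOLLOW(B) ⊇ FIRST(c) = {c}; new: +{c}
  FOLLOW[S]={$}  FOLLOW[A]={}  FOLLOW[B]={c}
pass 2:
  B→A: FOLLOW(A) ⊇ FOLLOW(B) ⊇ {c}; new: +{c}
  FOLLOW[S]={$}  FOLLOW[A]={c}  FOLLOW[B]={c}
pass 3: (stable)
  FOLLOW[S]={$}  FOLLOW[A]={c}  FOLLOW[B]={c}

FOLLOW(B) = ["c"]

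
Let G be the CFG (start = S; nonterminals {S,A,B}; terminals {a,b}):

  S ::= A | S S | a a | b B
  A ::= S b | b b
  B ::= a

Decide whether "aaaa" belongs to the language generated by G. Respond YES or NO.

CNF form of G:
  S -> S S | S T0 | T0 B | T0 T0 | T1 T1
  A -> S T0 | T0 T0
  B -> a
  T0 -> b
  T1 -> a

CYK table (by increasing span):
  cell(0,0) a: {B,T1}  orig:{B}
  cell(1,1) a: {B,T1}  orig:{B}
  cell(2,2) a: {B,T1}  orig:{B}
  cell(3,3) a: {B,T1}  orig:{B}
  cell(0,1) aa: {S}
  cell(1,2) aa: {S}
  cell(2,3) aa: {S}
  cell(0,2) aaa: ∅
  cell(1,3) aaa: ∅
  cell(0,3) aaaa: {S}

S ∈ T[0,3] ⇒ YES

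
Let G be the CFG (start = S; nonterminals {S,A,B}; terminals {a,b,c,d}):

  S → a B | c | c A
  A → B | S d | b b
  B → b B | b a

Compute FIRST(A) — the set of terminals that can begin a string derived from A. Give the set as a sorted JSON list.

FIRST iteration:
iter 1:
  A via A→b b: +{b}
  B via B→b B: +{b}
  S via S→a B: +{a}
  S via S→c: +{c}
  S: {a,c}  A: {b}  B: {b}
iter 2:
  A via A→S d: +{a,c}
  S: {a,c}  A: {a,b,c}  B: {b}
iter 3: (no change)
  S: {a,c}  A: {a,b,c}  B: {b}

FIRST(A) = ["a", "b", "c"]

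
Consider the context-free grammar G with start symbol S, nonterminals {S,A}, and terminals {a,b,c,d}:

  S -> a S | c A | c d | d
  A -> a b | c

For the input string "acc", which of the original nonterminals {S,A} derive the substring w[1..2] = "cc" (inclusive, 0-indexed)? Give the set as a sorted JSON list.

CNF form of G:
  S -> T0 S | T2 A | T2 T3 | d
  A -> T0 T1 | c
  T0 -> a
  T1 -> b
  T2 -> c
  T3 -> d

CYK fill — only the sub-triangle for w[1..2]:
  T[1,1] 'c' = {A,T2}  orig:{A}
  T[2,2] 'c' = {A,T2}  orig:{A}
  T[1,2] 'cc' = {S}

Original NTs in T[1,2] deriving "cc": ["S"]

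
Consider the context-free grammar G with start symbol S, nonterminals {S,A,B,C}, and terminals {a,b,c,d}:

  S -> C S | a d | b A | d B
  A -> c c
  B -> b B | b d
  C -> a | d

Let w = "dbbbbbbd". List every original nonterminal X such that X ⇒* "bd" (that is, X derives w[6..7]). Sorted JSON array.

CNF form of G:
  S -> C S | T1 A | T2 B | T3 T2
  A -> T0 T0
  B -> T1 B | T1 T2
  C -> a | d
  T0 -> c
  T1 -> b
  T2 -> d
  T3 -> a

Fill CYK table bottom-up, restricted to cells inside w[6..7]:
  T[6,6] 'b' = {T1}  orig:{}
  T[7,7] 'd' = {C,T2}  orig:{C}
  T[6,7] 'bd' = {B}

Original NTs in T[6,7] deriving "bd": ["B"]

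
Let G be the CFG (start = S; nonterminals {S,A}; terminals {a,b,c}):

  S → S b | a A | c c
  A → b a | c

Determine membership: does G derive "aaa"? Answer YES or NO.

Convert to CNF:
  S -> S T0 | T1 A | T2 T2
  A -> T0 T1 | c
  T0 -> b
  T1 -> a
  T2 -> c

Fill CYK table bottom-up:
  T[0,0] 'a' = {T1}  orig:{}
  T[1,1] 'a' = {T1}  orig:{}
  T[2,2] 'a' = {T1}  orig:{}
  T[0,1] 'aa' = ∅
  T[1,2] 'aa' = ∅
  T[0,2] 'aaa' = ∅

S ∉ T[0,2] ⇒ NO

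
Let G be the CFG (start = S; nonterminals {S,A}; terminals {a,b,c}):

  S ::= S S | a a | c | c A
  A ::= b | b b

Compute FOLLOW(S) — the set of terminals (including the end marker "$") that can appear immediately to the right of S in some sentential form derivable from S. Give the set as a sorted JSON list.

FIRST sets, iterate to fixpoint:
iter 1:
  A via A→b: +{b}
  S via S→a a: +{a}
  S via S→c: +{c}
  FIRST[S]={a,c}  FIRST[A]={b}
iter 2: done
  FIRST[S]={a,c}  FIRST[A]={b}

Compute FOLLOW by fixpoint:
seed FOLLOW(S) with $
[1]
  S→S S: FOLLOW(S) ⊇ FIRST(S) = {a,c}; new: +{a,c}
  S→c A: FOLLOW(A) ⊇ FOLLOW(S) ⊇ {$,a,c}; new: +{$,a,c}
  FOLLOW[S]={$,a,c}  FOLLOW[A]={$,a,c}
[2] — fixpoint
  FOLLOW[S]={$,a,c}  FOLLOW[A]={$,a,c}

FOLLOW(S) = ["$", "a", "c"]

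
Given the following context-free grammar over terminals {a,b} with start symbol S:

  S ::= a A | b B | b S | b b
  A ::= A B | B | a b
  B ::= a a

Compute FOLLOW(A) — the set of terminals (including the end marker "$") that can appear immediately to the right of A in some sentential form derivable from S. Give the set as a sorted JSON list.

FIRST iteration:
[1]
  A via A→a b: +{a}
  B via B→a a: +{a}
  S via S→a A: +{a}
  S via S→b B: +{b}
  S: {a,b}  A: {a}  B: {a}
[2] done
  S: {a,b}  A: {a}  B: {a}

FOLLOW iteration:
FOLLOW(S) := {$}
pass 1:
  A→A B: FOLLOW(A) ⊇ FIRST(B) = {a}; new: +{a}
  A→A B: FOLLOW(B) ⊇ FOLLOW(A) ⊇ {a}; new: +{a}
  S→a A: FOLLOW(A) ⊇ FOLLOW(S) ⊇ {$}; new: +{$}
  S→b B: FOLLOW(B) ⊇ FOLLOW(S) ⊇ {$}; new: +{$}
  FOLLOW(S)={$}  FOLLOW(A)={$,a}  FOLLOW(B)={$,a}
pass 2: (no change)
  FOLLOW(S)={$}  FOLLOW(A)={$,a}  FOLLOW(B)={$,a}

FOLLOW(A) = ["$", "a"]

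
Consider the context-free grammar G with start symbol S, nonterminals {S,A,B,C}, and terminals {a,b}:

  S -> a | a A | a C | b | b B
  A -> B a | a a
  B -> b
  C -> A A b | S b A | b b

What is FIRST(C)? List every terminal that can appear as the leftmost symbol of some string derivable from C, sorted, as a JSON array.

Compute FIRST by fixpoint:
iter 1:
  A via A→a a: +{a}
  B via B→b: +{b}
  C via C→A A b: +{a}
  C via C→b b: +{b}
  S via S→a: +{a}
  S via S→b: +{b}
  FIRST(S)={a,b}  FIRST(A)={a}  FIRST(B)={b}  FIRST(C)={a,b}
iter 2:
  A via A→B a: +{b}
  FIRST(S)={a,b}  FIRST(A)={a,b}  FIRST(B)={b}  FIRST(C)={a,b}
iter 3: — fixpoint
  FIRST(S)={a,b}  FIRST(A)={a,b}  FIRST(B)={b}  FIRST(C)={a,b}

FIRST(C) = ["a", "b"]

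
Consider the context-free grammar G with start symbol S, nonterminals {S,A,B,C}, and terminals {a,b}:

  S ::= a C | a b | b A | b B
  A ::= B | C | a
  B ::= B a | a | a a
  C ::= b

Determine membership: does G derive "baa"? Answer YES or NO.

Convert to CNF:
  S -> T0 C | T0 T1 | T1 A | T1 B
  A -> B T0 | T0 T0 | a | b
  B -> B T0 | T0 T0 | a
  C -> b
  T0 -> a
  T1 -> b

CYK table (by increasing span):
  [0..0]={A,C,T1}  "b"  orig:{A,C}
  [1..1]={A,B,T0}  "a"  orig:{A,B}
  [2..2]={A,B,T0}  "a"  orig:{A,B}
  [0..1]={S}  "ba"
  [1..2]={A,B}  "aa"
  [0..2]={S}  "baa"

S ∈ T[0,2] ⇒ YES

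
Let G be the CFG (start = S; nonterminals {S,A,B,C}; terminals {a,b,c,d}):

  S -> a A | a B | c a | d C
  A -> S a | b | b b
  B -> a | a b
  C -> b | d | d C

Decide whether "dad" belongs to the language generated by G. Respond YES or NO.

Convert to CNF:
  S -> T0 A | T0 B | T2 C | T3 T0
  A -> S T0 | T1 T1 | b
  B -> T0 T1 | a
  C -> T2 C | b | d
  T0 -> a
  T1 -> b
  T2 -> d
  T3 -> c

Fill CYK table bottom-up:
  T[0,0] 'd' = {C,T2}  orig:{C}
  T[1,1] 'a' = {B,T0}  orig:{B}
  T[2,2] 'd' = {C,T2}  orig:{C}
  T[0,1] 'da' = ∅
  T[1,2] 'ad' = ∅
  T[0,2] 'dad' = ∅

S ∉ T[0,2] ⇒ NO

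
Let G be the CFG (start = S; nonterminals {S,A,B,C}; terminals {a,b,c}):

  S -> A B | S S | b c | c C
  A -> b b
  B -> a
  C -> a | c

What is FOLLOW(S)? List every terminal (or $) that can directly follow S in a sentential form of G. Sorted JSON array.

FIRST sets, iterate to fixpoint:
[1]
  A via A→b b: +{b}
  B via B→a: +{a}
  C via C→a: +{a}
  C via C→c: +{c}
  S via S→A B: +{b}
  S via S→c C: +{c}
  FIRST(S)={b,c}  FIRST(A)={b}  FIRST(B)={a}  FIRST(C)={a,c}
[2] — fixpoint
  FIRST(S)={b,c}  FIRST(A)={b}  FIRST(B)={a}  FIRST(C)={a,c}

Compute FOLLOW by fixpoint:
seed FOLLOW(S) with $
iter 1:
  S→A B: FOLLOW(A) ⊇ FIRST(B) = {a}; new: +{a}
  S→A B: FOLLOW(B) ⊇ FOLLOW(S) ⊇ {$}; new: +{$}
  S→S S: FOLLOW(S) ⊇ FIRST(S) = {b,c}; new: +{b,c}
  S→c C: FOLLOW(C) ⊇ FOLLOW(S) ⊇ {$,b,c}; new: +{$,b,c}
  S: {$,b,c}  A: {a}  B: {$}  C: {$,b,c}
iter 2:
  S→A B: FOLLOW(B) ⊇ FOLLOW(S) ⊇ {$,b,c}; new: +{b,c}
  S: {$,b,c}  A: {a}  B: {$,b,c}  C: {$,b,c}
iter 3: done
  S: {$,b,c}  A: {a}  B: {$,b,c}  C: {$,b,c}

FOLLOW(S) = ["$", "b", "c"]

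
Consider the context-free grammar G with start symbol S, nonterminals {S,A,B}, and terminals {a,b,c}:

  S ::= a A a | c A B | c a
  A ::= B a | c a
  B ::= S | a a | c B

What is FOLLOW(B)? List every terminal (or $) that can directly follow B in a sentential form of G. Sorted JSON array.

FIRST sets, iterate to fixpoint:
round 1:
  A via A→c a: +{c}
  B via B→a a: +{a}
  B via B→c B: +{c}
  S via S→a A a: +{a}
  S via S→c A B: +{c}
  S: {a,c}  A: {c}  B: {a,c}
round 2:
  A via A→B a: +{a}
  S: {a,c}  A: {a,c}  B: {a,c}
round 3: (no change)
  S: {a,c}  A: {a,c}  B: {a,c}

FOLLOW iteration:
seed FOLLOW(S) with $
pass 1:
  A→B a: FOLLOW(B) ⊇ FIRST(a) = {a}; new: +{a}
  B→S: FOLLOW(S) ⊇ FOLLOW(B) ⊇ {a}; new: +{a}
  S→a A a: FOLLOW(A) ⊇ FIRST(a) = {a}; new: +{a}
  S→c A B: FOLLOW(A) ⊇ FIRST(B) = {a,c}; new: +{c}
  S→c A B: FOLLOW(B) ⊇ FOLLOW(S) ⊇ {$,a}; new: +{$}
  S: {$,a}  A: {a,c}  B: {$,a}
pass 2: done
  S: {$,a}  A: {a,c}  B: {$,a}

FOLLOW(B) = ["$", "a"]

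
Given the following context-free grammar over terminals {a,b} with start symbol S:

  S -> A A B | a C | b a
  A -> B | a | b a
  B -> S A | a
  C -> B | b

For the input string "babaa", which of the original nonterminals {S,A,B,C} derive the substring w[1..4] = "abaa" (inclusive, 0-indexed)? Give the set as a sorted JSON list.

Convert to CNF:
  S -> A X2 | T0 T1 | T1 C
  A -> S A | T0 T1 | a
  B -> S A | a
  C -> S A | a | b
  T0 -> b
  T1 -> a
  X2 -> A B

Fill CYK table bottom-up — only the sub-triangle for w[1..4]:
  T[1,1] 'a' = {A,B,C,T1}  orig:{A,B,C}
  T[2,2] 'b' = {C,T0}  orig:{C}
  T[3,3] 'a' = {A,B,C,T1}  orig:{A,B,C}
  T[4,4] 'a' = {A,B,C,T1}  orig:{A,B,C}
  T[1,2] 'ab' = {S}
  T[2,3] 'ba' = {A,S}
  T[3,4] 'aa' = {S,X2}  orig:{S}
  T[1,3] 'aba' = {A,B,C}
  T[2,4] 'baa' = {A,B,C,X2}  orig:{A,B,C}
  T[1,4] 'abaa' = {S,X2}  orig:{S}

Original NTs in T[1,4] deriving "abaa": ["S"]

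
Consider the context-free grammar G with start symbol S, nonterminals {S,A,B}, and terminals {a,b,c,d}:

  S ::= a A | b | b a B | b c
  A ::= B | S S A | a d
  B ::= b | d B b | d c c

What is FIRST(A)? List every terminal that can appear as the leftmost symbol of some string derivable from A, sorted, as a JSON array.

FIRST iteration:
[1]
  A via A→a d: +{a}
  B via B→b: +{b}
  B via B→d B b: +{d}
  S via S→a A: +{a}
  S via S→b: +{b}
  FIRST(S)={a,b}  FIRST(A)={a}  FIRST(B)={b,d}
[2]
  A via A→B: +{b,d}
  FIRST(S)={a,b}  FIRST(A)={a,b,d}  FIRST(B)={b,d}
[3] — fixpoint
  FIRST(S)={a,b}  FIRST(A)={a,b,d}  FIRST(B)={b,d}

FIRST(A) = ["a", "b", "d"]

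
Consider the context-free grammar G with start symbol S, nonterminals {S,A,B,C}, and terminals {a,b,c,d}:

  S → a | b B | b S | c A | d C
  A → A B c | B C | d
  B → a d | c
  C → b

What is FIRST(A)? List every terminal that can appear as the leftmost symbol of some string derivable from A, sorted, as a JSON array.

Compute FIRST by fixpoint:
[1]
  A via A→d: +{d}
  B via B→a d: +{a}
  B via B→c: +{c}
  C via C→b: +{b}
  S via S→a: +{a}
  S via S→b B: +{b}
  S via S→c A: +{c}
  S via S→d C: +{d}
  S: {a,b,c,d}  A: {d}  B: {a,c}  C: {b}
[2]
  A via A→B C: +{a,c}
  S: {a,b,c,d}  A: {a,c,d}  B: {a,c}  C: {b}
[3] (stable)
  S: {a,b,c,d}  A: {a,c,d}  B: {a,c}  C: {b}

FIRST(A) = ["a", "c", "d"]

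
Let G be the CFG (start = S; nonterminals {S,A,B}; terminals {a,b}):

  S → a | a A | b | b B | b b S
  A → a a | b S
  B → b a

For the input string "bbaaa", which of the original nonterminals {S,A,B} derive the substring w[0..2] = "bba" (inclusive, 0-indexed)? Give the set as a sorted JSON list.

Convert to CNF:
  S -> T0 A | T1 B | T1 X2 | a | b
  A -> T0 T0 | T1 S
  B -> T1 T0
  T0 -> a
  T1 -> b
  X2 -> T1 S

Fill CYK table bottom-up (cells [i..j] with 0 ≤ i ≤ j ≤ 2 only):
  [0..0]={S,T1}  "b"  orig:{S}
  [1..1]={S,T1}  "b"  orig:{S}
  [2..2]={S,T0}  "a"  orig:{S}
  [0..1]={A,X2}  "bb"  orig:{A}
  [1..2]={A,B,X2}  "ba"  orig:{A,B}
  [0..2]={S}  "bba"

Original NTs in T[0,2] deriving "bba": ["S"]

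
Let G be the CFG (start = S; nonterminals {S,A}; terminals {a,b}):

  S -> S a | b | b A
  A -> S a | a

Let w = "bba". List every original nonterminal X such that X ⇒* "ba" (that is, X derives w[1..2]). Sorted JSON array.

CNF form of G:
  S -> S T0 | T1 A | b
  A -> S T0 | a
  T0 -> a
  T1 -> b

Fill CYK table bottom-up, restricted to cells inside w[1..2]:
  T[1,1] 'b' = {S,T1}  orig:{S}
  T[2,2] 'a' = {A,T0}  orig:{A}
  T[1,2] 'ba' = {A,S}

Original NTs in T[1,2] deriving "ba": ["A", "S"]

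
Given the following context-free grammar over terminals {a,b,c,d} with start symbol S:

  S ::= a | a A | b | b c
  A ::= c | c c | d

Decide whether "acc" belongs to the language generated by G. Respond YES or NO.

Convert to CNF:
  S -> T1 A | T2 T0 | a | b
  A -> T0 T0 | c | d
  T0 -> c
  T1 -> a
  T2 -> b

CYK table (by increasing span):
  T[0,0] 'a' = {S,T1}  orig:{S}
  T[1,1] 'c' = {A,T0}  orig:{A}
  T[2,2] 'c' = {A,T0}  orig:{A}
  T[0,1] 'ac' = {S}
  T[1,2] 'cc' = {A}
  T[0,2] 'acc' = {S}

S ∈ T[0,2] ⇒ YES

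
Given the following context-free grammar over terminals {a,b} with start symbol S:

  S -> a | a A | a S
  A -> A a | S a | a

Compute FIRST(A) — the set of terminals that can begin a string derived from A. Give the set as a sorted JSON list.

FIRST sets, iterate to fixpoint:
round 1:
  A via A→a: +{a}
  S via S→a: +{a}
  S: {a}  A: {a}
round 2: — fixpoint
  S: {a}  A: {a}

FIRST(A) = ["a"]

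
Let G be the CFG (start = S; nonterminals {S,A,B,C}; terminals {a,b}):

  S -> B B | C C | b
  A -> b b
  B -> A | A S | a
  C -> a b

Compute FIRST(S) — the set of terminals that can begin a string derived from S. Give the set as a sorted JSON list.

Compute FIRST by fixpoint:
round 1:
  A via A→b b: +{b}
  B via B→A: +{b}
  B via B→a: +{a}
  C via C→a b: +{a}
  S via S→B B: +{a,b}
  FIRST[S]={a,b}  FIRST[A]={b}  FIRST[B]={a,b}  FIRST[C]={a}
round 2: (stable)
  FIRST[S]={a,b}  FIRST[A]={b}  FIRST[B]={a,b}  FIRST[C]={a}

FIRST(S) = ["a", "b"]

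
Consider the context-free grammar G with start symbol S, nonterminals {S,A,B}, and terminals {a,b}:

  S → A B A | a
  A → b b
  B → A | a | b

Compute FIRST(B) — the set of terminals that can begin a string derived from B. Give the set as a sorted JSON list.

Compute FIRST by fixpoint:
pass 1:
  A via A→b b: +{b}
  B via B→A: +{b}
  B via B→a: +{a}
  S via S→A B A: +{b}
  S via S→a: +{a}
  FIRST(S)={a,b}  FIRST(A)={b}  FIRST(B)={a,b}
pass 2: — fixpoint
  FIRST(S)={a,b}  FIRST(A)={b}  FIRST(B)={a,b}

FIRST(B) = ["a", "b"]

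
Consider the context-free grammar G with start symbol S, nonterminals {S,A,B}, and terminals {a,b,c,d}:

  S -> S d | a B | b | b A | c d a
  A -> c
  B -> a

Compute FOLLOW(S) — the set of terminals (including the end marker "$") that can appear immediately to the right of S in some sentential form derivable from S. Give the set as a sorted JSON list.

FIRST sets, iterate to fixpoint:
[1]
  A via A→c: +{c}
  B via B→a: +{a}
  S via S→a B: +{a}
  S via S→b: +{b}
  S via S→c d a: +{c}
  FIRST[S]={a,b,c}  FIRST[A]={c}  FIRST[B]={a}
[2] done
  FIRST[S]={a,b,c}  FIRST[A]={c}  FIRST[B]={a}

FOLLOW sets:
seed FOLLOW(S) with $
[1]
  S→S d: FOLLOW(S) ⊇ FIRST(d) = {d}; new: +{d}
  S→a B: FOLLOW(B) ⊇ FOLLOW(S) ⊇ {$,d}; new: +{$,d}
  S→b A: FOLLOW(A) ⊇ FOLLOW(S) ⊇ {$,d}; new: +{$,d}
  FOLLOW[S]={$,d}  FOLLOW[A]={$,d}  FOLLOW[B]={$,d}
[2] — fixpoint
  FOLLOW[S]={$,d}  FOLLOW[A]={$,d}  FOLLOW[B]={$,d}

FOLLOW(S) = ["$", "d"]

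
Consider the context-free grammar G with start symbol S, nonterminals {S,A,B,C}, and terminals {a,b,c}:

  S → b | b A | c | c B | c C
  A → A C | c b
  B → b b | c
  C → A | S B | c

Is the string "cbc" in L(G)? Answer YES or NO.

CNF form of G:
  S -> T0 B | T0 C | T1 A | b | c
  A -> A C | T0 T1
  B -> T1 T1 | c
  C -> A C | S B | T0 T1 | c
  T0 -> c
  T1 -> b

CYK table (by increasing span):
  [0..0]={B,C,S,T0}  "c"  orig:{B,C,S}
  [1..1]={S,T1}  "b"  orig:{S}
  [2..2]={B,C,S,T0}  "c"  orig:{B,C,S}
  [0..1]={A,C}  "cb"
  [1..2]={C}  "bc"
  [0..2]={A,C,S}  "cbc"

S ∈ T[0,2] ⇒ YES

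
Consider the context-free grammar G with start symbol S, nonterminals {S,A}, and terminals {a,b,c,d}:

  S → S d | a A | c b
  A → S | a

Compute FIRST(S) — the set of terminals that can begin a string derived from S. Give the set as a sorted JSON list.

FIRST iteration:
iter 1:
  A via A→a: +{a}
  S via S→a A: +{a}
  S via S→c b: +{c}
  FIRST[S]={a,c}  FIRST[A]={a}
iter 2:
  A via A→S: +{c}
  FIRST[S]={a,c}  FIRST[A]={a,c}
iter 3: (no change)
  FIRST[S]={a,c}  FIRST[A]={a,c}

FIRST(S) = ["a", "c"]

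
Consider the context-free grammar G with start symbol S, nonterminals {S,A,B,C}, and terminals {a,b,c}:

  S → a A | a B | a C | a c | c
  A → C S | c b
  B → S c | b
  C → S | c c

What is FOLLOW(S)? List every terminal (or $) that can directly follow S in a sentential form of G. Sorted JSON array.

Compute FIRST by fixpoint:
pass 1:
  A via A→c b: +{c}
  B via B→b: +{b}
  C via C→c c: +{c}
  S via S→a A: +{a}
  S via S→c: +{c}
  FIRST(S)={a,c}  FIRST(A)={c}  FIRST(B)={b}  FIRST(C)={c}
pass 2:
  B via B→S c: +{a,c}
  C via C→S: +{a}
  FIRST(S)={a,c}  FIRST(A)={c}  FIRST(B)={a,b,c}  FIRST(C)={a,c}
pass 3:
  A via A→C S: +{a}
  FIRST(S)={a,c}  FIRST(A)={a,c}  FIRST(B)={a,b,c}  FIRST(C)={a,c}
pass 4: (stable)
  FIRST(S)={a,c}  FIRST(A)={a,c}  FIRST(B)={a,b,c}  FIRST(C)={a,c}

Compute FOLLOW by fixpoint:
seed FOLLOW(S) with $
[1]
  A→C S: FOLLOW(C) ⊇ FIRST(S) = {a,c}; new: +{a,c}
  B→S c: FOLLOW(S) ⊇ FIRST(c) = {c}; new: +{c}
  C→S: FOLLOW(S) ⊇ FOLLOW(C) ⊇ {a,c}; new: +{a}
  S→a A: FOLLOW(A) ⊇ FOLLOW(S) ⊇ {$,a,c}; new: +{$,a,c}
  S→a B: FOLLOW(B) ⊇ FOLLOW(S) ⊇ {$,a,c}; new: +{$,a,c}
  S→a C: FOLLOW(C) ⊇ FOLLOW(S) ⊇ {$,a,c}; new: +{$}
  FOLLOW[S]={$,a,c}  FOLLOW[A]={$,a,c}  FOLLOW[B]={$,a,c}  FOLLOW[C]={$,a,c}
[2] done
  FOLLOW[S]={$,a,c}  FOLLOW[A]={$,a,c}  FOLLOW[B]={$,a,c}  FOLLOW[C]={$,a,c}

FOLLOW(S) = ["$", "a", "c"]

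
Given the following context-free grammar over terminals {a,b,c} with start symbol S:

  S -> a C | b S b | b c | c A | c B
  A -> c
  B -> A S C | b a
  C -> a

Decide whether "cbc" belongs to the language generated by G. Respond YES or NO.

CNF form of G:
  S -> T0 T2 | T0 X4 | T1 C | T2 A | T2 B
  A -> c
  B -> A X3 | T0 T1
  C -> a
  T0 -> b
  T1 -> a
  T2 -> c
  X3 -> S C
  X4 -> S T0

Fill CYK table bottom-up:
  T[0,0] 'c' = {A,T2}  orig:{A}
  T[1,1] 'b' = {T0}  orig:{}
  T[2,2] 'c' = {A,T2}  orig:{A}
  T[0,1] 'cb' = ∅
  T[1,2] 'bc' = {S}
  T[0,2] 'cbc' = ∅

S ∉ T[0,2] ⇒ NO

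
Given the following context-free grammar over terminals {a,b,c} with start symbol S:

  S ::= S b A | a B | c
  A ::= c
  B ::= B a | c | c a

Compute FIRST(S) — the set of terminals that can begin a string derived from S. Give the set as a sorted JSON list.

FIRST sets, iterate to fixpoint:
iter 1:
  A via A→c: +{c}
  B via B→c: +{c}
  S via S→a B: +{a}
  S via S→c: +{c}
  FIRST[S]={a,c}  FIRST[A]={c}  FIRST[B]={c}
iter 2: done
  FIRST[S]={a,c}  FIRST[A]={c}  FIRST[B]={c}

FIRST(S) = ["a", "c"]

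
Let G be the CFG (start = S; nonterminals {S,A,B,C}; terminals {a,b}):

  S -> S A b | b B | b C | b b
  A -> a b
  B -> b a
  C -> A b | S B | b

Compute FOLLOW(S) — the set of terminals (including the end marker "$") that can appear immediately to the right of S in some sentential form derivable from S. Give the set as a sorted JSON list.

FIRST sets, iterate to fixpoint:
iter 1:
  A via A→a b: +{a}
  B via B→b a: +{b}
  C via C→A b: +{a}
  C via C→b: +{b}
  S via S→b B: +{b}
  FIRST[S]={b}  FIRST[A]={a}  FIRST[B]={b}  FIRST[C]={a,b}
iter 2: done
  FIRST[S]={b}  FIRST[A]={a}  FIRST[B]={b}  FIRST[C]={a,b}

FOLLOW sets:
FOLLOW(S) := {$}
iter 1:
  C→A b: FOLLOW(A) ⊇ FIRST(b) = {b}; new: +{b}
  C→S B: FOLLOW(S) ⊇ FIRST(B) = {b}; new: +{b}
  S→S A b: FOLLOW(S) ⊇ FIRST(A) = {a}; new: +{a}
  S→b B: FOLLOW(B) ⊇ FOLLOW(S) ⊇ {$,a,b}; new: +{$,a,b}
  S→b C: FOLLOW(C) ⊇ FOLLOW(S) ⊇ {$,a,b}; new: +{$,a,b}
  FOLLOW[S]={$,a,b}  FOLLOW[A]={b}  FOLLOW[B]={$,a,b}  FOLLOW[C]={$,a,b}
iter 2: (no change)
  FOLLOW[S]={$,a,b}  FOLLOW[A]={b}  FOLLOW[B]={$,a,b}  FOLLOW[C]={$,a,b}

FOLLOW(S) = ["$", "a", "b"]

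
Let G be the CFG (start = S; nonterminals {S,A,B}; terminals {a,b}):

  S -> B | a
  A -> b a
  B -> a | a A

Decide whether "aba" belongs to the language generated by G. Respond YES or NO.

CNF form of G:
  S -> T1 A | a
  A -> T0 T1
  B -> T1 A | a
  T0 -> b
  T1 -> a

CYK fill:
  cell(0,0) a: {B,S,T1}  orig:{B,S}
  cell(1,1) b: {T0}  orig:{}
  cell(2,2) a: {B,S,T1}  orig:{B,S}
  cell(0,1) ab: ∅
  cell(1,2) ba: {A}
  cell(0,2) aba: {B,S}

S ∈ T[0,2] ⇒ YES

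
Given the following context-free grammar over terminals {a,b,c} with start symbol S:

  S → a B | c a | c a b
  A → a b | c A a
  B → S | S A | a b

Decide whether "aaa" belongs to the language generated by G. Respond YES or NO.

Convert to CNF:
  S -> T0 B | T2 T0 | T2 X5
  A -> T0 T1 | T2 X3
  B -> S A | T0 B | T0 T1 | T2 T0 | T2 X4
  T0 -> a
  T1 -> b
  T2 -> c
  X3 -> A T0
  X4 -> T0 T1
  X5 -> T0 T1

Fill CYK table bottom-up:
  cell(0,0) a: {T0}  orig:{}
  cell(1,1) a: {T0}  orig:{}
  cell(2,2) a: {T0}  orig:{}
  cell(0,1) aa: ∅
  cell(1,2) aa: ∅
  cell(0,2) aaa: ∅

S ∉ T[0,2] ⇒ NO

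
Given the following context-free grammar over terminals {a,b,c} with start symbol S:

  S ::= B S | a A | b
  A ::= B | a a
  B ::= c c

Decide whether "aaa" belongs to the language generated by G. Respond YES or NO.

Convert to CNF:
  S -> B S | T0 A | b
  A -> T0 T0 | T1 T1
  B -> T1 T1
  T0 -> a
  T1 -> c

CYK fill:
  [0..0]={T0}  "a"  orig:{}
  [1..1]={T0}  "a"  orig:{}
  [2..2]={T0}  "a"  orig:{}
  [0..1]={A}  "aa"
  [1..2]={A}  "aa"
  [0..2]={S}  "aaa"

S ∈ T[0,2] ⇒ YES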